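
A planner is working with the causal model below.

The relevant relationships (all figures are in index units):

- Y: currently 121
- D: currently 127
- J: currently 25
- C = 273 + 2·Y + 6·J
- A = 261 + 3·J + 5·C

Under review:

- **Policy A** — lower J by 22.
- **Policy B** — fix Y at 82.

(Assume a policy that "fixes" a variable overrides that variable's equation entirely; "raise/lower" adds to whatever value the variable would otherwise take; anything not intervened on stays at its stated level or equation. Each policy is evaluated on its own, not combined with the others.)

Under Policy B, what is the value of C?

587

Policy B (Y := 82):
  Y = 82
  J = 25
  C = 273 + 2·82 + 6·25 = 587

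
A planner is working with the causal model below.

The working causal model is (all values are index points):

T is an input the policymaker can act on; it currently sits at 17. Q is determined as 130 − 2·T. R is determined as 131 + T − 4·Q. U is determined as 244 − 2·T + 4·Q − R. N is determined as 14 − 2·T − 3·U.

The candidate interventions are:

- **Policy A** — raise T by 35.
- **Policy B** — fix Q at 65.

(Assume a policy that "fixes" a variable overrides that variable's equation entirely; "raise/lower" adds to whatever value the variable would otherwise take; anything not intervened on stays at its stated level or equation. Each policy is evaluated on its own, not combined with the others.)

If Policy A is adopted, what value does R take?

79

Policy A (T + 35):
  T = 17 + 35 = 52
  Q = 130 − 2·52 = 26
  R = 131 + 52 − 4·26 = 79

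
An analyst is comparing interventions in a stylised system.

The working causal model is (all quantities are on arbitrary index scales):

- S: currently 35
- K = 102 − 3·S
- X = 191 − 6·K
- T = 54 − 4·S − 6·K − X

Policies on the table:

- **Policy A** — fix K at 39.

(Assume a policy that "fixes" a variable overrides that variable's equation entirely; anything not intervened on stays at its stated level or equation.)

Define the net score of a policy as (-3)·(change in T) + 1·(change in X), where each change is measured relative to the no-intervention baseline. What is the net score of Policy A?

-252

Baseline:
  S = 35
  K = 102 − 3·35 = -3
  X = 191 − 6·(-3) = 209
  T = 54 − 4·35 − 6·(-3) − 209 = -277
Policy A (K := 39):
  S = 35
  K = 39
  X = 191 − 6·39 = -43
  T = 54 − 4·35 − 6·39 − (-43) = -277
ΔT = -277 − (-277) = 0; ΔX = -43 − 209 = -252
Score = (-3)·0 + 1·(-252) = -252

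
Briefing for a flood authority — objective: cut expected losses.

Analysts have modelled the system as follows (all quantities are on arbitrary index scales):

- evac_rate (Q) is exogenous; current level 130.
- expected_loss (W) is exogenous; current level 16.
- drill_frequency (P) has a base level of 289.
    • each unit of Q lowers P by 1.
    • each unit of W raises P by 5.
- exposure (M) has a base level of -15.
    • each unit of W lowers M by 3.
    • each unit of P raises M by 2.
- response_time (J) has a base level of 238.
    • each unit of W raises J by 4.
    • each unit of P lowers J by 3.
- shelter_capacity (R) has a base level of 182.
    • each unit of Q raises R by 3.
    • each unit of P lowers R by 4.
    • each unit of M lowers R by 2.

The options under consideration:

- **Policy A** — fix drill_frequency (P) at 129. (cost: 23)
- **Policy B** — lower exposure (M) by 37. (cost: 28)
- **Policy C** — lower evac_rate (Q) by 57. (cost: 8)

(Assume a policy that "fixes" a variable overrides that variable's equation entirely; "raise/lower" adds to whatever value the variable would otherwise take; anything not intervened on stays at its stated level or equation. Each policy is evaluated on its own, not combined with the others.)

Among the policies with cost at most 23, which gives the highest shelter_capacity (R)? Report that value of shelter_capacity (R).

Policy A (P := 129):
  Q = 130
  W = 16
  P = 129
  M = -15 − 3·16 + 2·129 = 195
  R = 182 + 3·130 − 4·129 − 2·195 = -334
Policy C (Q − 57):
  Q = 130 − 57 = 73
  W = 16
  P = 289 − 73 + 5·16 = 296
  M = -15 − 3·16 + 2·296 = 529
  R = 182 + 3·73 − 4·296 − 2·529 = -1841
Comparing — Policy A: R=-334, Policy C: R=-1841. Highest is -334 (Policy A).

-334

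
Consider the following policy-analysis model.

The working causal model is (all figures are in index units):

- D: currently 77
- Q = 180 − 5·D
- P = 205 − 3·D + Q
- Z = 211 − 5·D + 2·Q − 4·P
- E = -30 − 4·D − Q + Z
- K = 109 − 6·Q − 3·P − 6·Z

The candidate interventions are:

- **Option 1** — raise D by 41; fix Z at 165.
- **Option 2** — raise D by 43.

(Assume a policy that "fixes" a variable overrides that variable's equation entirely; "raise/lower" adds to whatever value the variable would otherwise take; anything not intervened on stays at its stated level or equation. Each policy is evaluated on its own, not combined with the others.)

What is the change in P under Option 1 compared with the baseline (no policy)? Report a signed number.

-328

Baseline:
  D = 77
  Q = 180 − 5·77 = -205
  P = 205 − 3·77 + (-205) = -231
Option 1 (D + 41, Z := 165):
  D = 77 + 41 = 118
  Q = 180 − 5·118 = -410
  P = 205 − 3·118 + (-410) = -559
Change in P: -559 − (-231) = -328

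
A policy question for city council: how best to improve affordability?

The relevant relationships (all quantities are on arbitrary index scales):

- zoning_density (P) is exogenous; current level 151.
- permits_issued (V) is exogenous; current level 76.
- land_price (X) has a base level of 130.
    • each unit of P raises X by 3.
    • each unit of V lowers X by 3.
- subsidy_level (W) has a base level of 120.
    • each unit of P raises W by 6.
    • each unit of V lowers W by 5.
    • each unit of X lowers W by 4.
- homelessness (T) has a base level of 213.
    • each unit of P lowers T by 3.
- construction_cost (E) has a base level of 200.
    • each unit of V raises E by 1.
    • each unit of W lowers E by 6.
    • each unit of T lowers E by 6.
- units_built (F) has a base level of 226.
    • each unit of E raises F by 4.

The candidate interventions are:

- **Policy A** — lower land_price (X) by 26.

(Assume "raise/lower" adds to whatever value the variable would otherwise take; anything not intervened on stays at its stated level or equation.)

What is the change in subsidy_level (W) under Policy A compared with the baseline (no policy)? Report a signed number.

Baseline:
  P = 151
  V = 76
  X = 130 + 3·151 − 3·76 = 355
  W = 120 + 6·151 − 5·76 − 4·355 = -774
Policy A (X − 26):
  P = 151
  V = 76
  X = 130 + 3·151 − 3·76 (−26 from intervention) = 329
  W = 120 + 6·151 − 5·76 − 4·329 = -670
Change in W: -670 − (-774) = 104

104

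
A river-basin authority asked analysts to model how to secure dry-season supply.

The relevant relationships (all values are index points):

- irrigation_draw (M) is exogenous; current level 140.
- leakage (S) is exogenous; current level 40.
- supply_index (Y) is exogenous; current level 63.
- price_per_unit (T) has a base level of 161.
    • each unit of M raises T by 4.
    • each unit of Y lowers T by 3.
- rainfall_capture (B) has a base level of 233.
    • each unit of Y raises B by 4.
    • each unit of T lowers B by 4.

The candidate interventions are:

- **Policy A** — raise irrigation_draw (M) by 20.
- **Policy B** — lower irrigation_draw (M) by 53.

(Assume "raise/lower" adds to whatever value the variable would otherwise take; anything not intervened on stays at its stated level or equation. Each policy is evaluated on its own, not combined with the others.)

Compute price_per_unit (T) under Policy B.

Policy B (M − 53):
  M = 140 − 53 = 87
  Y = 63
  T = 161 + 4·87 − 3·63 = 320

320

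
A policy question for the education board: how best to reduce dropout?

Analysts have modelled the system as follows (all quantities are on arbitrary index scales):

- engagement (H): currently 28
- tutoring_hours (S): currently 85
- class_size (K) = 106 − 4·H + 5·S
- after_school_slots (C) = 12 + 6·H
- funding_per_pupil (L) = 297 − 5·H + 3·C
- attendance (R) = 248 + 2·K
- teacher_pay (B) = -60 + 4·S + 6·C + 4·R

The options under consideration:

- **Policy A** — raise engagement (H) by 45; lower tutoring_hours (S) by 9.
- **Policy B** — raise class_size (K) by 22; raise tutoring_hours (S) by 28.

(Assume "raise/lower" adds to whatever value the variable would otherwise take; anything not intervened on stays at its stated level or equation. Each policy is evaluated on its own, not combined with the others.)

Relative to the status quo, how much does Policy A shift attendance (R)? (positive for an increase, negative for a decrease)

Baseline:
  H = 28
  S = 85
  K = 106 − 4·28 + 5·85 = 419
  R = 248 + 2·419 = 1086
Policy A (H + 45, S − 9):
  H = 28 + 45 = 73
  S = 85 − 9 = 76
  K = 106 − 4·73 + 5·76 = 194
  R = 248 + 2·194 = 636
Change in R: 636 − 1086 = -450

-450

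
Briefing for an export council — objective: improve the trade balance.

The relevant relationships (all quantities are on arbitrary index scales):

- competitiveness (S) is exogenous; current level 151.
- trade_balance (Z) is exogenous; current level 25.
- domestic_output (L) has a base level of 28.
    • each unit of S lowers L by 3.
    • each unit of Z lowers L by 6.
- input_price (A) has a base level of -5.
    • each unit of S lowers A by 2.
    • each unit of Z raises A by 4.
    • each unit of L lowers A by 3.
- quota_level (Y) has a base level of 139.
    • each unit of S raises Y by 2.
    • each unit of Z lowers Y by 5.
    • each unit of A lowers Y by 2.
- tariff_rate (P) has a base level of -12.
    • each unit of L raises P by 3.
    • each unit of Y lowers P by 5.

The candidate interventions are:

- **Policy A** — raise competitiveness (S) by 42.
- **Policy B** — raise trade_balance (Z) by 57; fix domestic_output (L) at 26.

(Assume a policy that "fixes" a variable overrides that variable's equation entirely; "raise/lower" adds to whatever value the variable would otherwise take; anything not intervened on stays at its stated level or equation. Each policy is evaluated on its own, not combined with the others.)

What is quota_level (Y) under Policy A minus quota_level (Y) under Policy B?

-3369

Policy A (S + 42):
  S = 151 + 42 = 193
  Z = 25
  L = 28 − 3·193 − 6·25 = -701
  A = -5 − 2·193 + 4·25 − 3·(-701) = 1812
  Y = 139 + 2·193 − 5·25 − 2·1812 = -3224
Policy B (Z + 57, L := 26):
  S = 151
  Z = 25 + 57 = 82
  L = 26
  A = -5 − 2·151 + 4·82 − 3·26 = -57
  Y = 139 + 2·151 − 5·82 − 2·(-57) = 145
Y: -3224 − 145 = -3369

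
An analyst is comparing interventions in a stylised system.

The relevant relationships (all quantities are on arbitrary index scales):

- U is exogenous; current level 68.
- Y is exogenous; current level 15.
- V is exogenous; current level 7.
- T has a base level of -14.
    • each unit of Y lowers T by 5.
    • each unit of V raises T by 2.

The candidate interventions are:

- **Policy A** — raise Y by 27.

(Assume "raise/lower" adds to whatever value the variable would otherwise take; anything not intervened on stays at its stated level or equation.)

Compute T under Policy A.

-210

Policy A (Y + 27):
  Y = 15 + 27 = 42
  V = 7
  T = -14 − 5·42 + 2·7 = -210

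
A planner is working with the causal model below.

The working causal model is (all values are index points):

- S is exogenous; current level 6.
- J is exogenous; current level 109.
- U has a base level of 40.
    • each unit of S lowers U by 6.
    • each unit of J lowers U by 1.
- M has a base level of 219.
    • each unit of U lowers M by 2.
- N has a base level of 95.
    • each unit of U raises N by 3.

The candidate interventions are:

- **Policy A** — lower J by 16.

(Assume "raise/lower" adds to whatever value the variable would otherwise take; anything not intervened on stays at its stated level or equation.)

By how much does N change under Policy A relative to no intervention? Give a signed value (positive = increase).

48

Baseline:
  S = 6
  J = 109
  U = 40 − 6·6 − 109 = -105
  N = 95 + 3·(-105) = -220
Policy A (J − 16):
  S = 6
  J = 109 − 16 = 93
  U = 40 − 6·6 − 93 = -89
  N = 95 + 3·(-89) = -172
Change in N: -172 − (-220) = 48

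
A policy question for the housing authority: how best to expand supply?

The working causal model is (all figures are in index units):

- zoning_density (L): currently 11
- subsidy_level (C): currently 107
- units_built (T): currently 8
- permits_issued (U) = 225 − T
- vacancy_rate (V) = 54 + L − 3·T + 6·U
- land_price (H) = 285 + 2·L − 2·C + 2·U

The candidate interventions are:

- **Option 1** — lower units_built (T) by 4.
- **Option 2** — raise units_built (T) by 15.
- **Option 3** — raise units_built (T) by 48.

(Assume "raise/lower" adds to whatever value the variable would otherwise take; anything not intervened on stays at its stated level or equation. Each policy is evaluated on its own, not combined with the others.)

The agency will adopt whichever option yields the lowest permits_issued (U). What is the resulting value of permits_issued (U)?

169

Option 1 (T − 4):
  T = 8 − 4 = 4
  U = 225 − 4 = 221
Option 2 (T + 15):
  T = 8 + 15 = 23
  U = 225 − 23 = 202
Option 3 (T + 48):
  T = 8 + 48 = 56
  U = 225 − 56 = 169
Comparing — Option 1: U=221, Option 2: U=202, Option 3: U=169. Lowest is 169 (Option 3).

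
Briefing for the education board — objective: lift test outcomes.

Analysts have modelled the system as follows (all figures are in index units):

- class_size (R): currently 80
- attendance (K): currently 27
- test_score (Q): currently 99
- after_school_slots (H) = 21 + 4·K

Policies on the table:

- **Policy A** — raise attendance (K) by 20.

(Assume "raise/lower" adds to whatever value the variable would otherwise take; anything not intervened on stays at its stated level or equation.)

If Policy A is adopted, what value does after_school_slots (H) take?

Policy A (K + 20):
  K = 27 + 20 = 47
  H = 21 + 4·47 = 209

209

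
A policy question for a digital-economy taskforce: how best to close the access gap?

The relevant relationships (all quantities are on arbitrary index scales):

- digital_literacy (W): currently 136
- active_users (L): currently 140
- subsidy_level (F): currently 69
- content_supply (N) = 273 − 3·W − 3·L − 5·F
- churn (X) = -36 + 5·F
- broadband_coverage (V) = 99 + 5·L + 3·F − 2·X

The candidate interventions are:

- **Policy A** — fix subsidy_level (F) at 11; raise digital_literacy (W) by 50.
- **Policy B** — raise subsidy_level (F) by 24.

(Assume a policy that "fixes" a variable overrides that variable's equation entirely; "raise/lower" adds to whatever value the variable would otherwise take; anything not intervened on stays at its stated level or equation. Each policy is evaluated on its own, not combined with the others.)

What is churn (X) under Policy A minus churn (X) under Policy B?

-410

Policy A (F := 11, W + 50):
  F = 11
  X = -36 + 5·11 = 19
Policy B (F + 24):
  F = 69 + 24 = 93
  X = -36 + 5·93 = 429
X: 19 − 429 = -410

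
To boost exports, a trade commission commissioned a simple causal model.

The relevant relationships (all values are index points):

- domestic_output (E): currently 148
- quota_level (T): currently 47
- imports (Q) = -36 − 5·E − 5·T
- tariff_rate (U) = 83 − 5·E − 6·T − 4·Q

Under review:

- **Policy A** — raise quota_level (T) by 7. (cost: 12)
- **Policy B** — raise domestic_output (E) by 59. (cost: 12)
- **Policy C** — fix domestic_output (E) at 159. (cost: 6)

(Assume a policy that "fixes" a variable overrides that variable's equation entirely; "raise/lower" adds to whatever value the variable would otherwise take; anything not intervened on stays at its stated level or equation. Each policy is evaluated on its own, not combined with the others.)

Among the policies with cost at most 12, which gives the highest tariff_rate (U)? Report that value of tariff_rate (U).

3990

Policy A (T + 7):
  E = 148
  T = 47 + 7 = 54
  Q = -36 − 5·148 − 5·54 = -1046
  U = 83 − 5·148 − 6·54 − 4·(-1046) = 3203
Policy B (E + 59):
  E = 148 + 59 = 207
  T = 47
  Q = -36 − 5·207 − 5·47 = -1306
  U = 83 − 5·207 − 6·47 − 4·(-1306) = 3990
Policy C (E := 159):
  E = 159
  T = 47
  Q = -36 − 5·159 − 5·47 = -1066
  U = 83 − 5·159 − 6·47 − 4·(-1066) = 3270
Comparing — Policy A: U=3203, Policy B: U=3990, Policy C: U=3270. Highest is 3990 (Policy B).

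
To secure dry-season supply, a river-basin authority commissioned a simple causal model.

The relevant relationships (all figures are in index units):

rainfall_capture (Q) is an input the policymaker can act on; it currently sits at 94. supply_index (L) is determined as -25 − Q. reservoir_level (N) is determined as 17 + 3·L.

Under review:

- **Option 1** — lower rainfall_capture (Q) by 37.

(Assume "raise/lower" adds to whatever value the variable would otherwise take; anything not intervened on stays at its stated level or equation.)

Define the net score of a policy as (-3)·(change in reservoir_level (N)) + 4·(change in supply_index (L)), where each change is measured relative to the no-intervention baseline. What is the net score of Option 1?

-185

Baseline:
  Q = 94
  L = -25 − 94 = -119
  N = 17 + 3·(-119) = -340
Option 1 (Q − 37):
  Q = 94 − 37 = 57
  L = -25 − 57 = -82
  N = 17 + 3·(-82) = -229
ΔN = -229 − (-340) = 111; ΔL = -82 − (-119) = 37
Score = (-3)·111 + 4·37 = -185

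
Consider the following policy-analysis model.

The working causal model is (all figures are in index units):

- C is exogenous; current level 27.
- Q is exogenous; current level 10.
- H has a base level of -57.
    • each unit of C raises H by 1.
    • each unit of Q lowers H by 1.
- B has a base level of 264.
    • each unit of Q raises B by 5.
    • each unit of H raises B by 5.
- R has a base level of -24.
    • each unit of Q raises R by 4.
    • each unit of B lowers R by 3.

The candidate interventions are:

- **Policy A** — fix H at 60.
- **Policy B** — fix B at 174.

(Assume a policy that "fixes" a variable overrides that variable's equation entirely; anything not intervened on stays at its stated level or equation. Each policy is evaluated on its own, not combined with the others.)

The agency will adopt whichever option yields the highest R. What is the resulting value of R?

-506

Policy A (H := 60):
  C = 27
  Q = 10
  H = 60
  B = 264 + 5·10 + 5·60 = 614
  R = -24 + 4·10 − 3·614 = -1826
Policy B (B := 174):
  C = 27
  Q = 10
  H = -57 + 27 − 10 = -40
  B = 174
  R = -24 + 4·10 − 3·174 = -506
Comparing — Policy A: R=-1826, Policy B: R=-506. Highest is -506 (Policy B).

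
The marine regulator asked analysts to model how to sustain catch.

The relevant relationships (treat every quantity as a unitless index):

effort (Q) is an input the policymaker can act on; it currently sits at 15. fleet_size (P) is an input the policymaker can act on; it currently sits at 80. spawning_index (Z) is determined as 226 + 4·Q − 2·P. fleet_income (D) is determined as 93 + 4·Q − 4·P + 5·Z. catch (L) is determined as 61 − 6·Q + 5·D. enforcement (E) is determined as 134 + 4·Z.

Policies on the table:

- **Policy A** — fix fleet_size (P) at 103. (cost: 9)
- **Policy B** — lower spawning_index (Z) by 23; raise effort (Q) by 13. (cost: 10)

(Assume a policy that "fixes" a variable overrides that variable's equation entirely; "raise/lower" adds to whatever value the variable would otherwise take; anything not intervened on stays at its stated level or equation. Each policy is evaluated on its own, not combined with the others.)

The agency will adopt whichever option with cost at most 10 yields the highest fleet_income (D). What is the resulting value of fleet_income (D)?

660

Policy A (P := 103):
  Q = 15
  P = 103
  Z = 226 + 4·15 − 2·103 = 80
  D = 93 + 4·15 − 4·103 + 5·80 = 141
Policy B (Z − 23, Q + 13):
  Q = 15 + 13 = 28
  P = 80
  Z = 226 + 4·28 − 2·80 (−23 from intervention) = 155
  D = 93 + 4·28 − 4·80 + 5·155 = 660
Comparing — Policy A: D=141, Policy B: D=660. Highest is 660 (Policy B).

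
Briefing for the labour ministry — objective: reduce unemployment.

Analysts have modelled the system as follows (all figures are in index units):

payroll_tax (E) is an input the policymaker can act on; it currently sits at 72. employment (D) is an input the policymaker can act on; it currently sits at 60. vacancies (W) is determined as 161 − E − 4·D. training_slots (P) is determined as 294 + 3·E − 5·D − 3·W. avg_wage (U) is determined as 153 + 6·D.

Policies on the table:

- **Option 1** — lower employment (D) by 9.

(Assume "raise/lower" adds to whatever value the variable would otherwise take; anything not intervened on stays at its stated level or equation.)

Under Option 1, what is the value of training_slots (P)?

600

Option 1 (D − 9):
  E = 72
  D = 60 − 9 = 51
  W = 161 − 72 − 4·51 = -115
  P = 294 + 3·72 − 5·51 − 3·(-115) = 600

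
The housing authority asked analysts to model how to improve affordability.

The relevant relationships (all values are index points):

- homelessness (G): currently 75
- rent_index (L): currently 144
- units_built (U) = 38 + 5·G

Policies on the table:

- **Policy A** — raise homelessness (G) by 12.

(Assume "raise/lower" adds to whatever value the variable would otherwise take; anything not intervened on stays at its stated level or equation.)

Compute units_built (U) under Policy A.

473

Policy A (G + 12):
  G = 75 + 12 = 87
  U = 38 + 5·87 = 473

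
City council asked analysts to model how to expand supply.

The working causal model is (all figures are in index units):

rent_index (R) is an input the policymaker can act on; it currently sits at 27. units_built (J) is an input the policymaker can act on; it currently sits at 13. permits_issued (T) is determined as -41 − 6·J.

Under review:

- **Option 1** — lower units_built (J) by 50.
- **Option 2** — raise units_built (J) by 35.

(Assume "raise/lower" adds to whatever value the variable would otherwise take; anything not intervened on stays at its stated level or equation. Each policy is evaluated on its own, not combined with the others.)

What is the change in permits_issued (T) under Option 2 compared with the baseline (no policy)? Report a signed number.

Baseline:
  J = 13
  T = -41 − 6·13 = -119
Option 2 (J + 35):
  J = 13 + 35 = 48
  T = -41 − 6·48 = -329
Change in T: -329 − (-119) = -210

-210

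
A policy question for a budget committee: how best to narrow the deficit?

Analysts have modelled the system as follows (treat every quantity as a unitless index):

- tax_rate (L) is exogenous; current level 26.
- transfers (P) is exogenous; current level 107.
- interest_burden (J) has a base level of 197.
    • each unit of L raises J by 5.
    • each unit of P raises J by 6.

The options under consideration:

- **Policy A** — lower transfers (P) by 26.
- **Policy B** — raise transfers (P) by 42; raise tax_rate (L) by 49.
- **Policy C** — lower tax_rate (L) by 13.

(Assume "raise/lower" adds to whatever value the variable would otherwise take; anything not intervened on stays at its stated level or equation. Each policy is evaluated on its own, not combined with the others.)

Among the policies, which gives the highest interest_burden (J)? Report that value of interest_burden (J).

Policy A (P − 26):
  L = 26
  P = 107 − 26 = 81
  J = 197 + 5·26 + 6·81 = 813
Policy B (P + 42, L + 49):
  L = 26 + 49 = 75
  P = 107 + 42 = 149
  J = 197 + 5·75 + 6·149 = 1466
Policy C (L − 13):
  L = 26 − 13 = 13
  P = 107
  J = 197 + 5·13 + 6·107 = 904
Comparing — Policy A: J=813, Policy B: J=1466, Policy C: J=904. Highest is 1466 (Policy B).

1466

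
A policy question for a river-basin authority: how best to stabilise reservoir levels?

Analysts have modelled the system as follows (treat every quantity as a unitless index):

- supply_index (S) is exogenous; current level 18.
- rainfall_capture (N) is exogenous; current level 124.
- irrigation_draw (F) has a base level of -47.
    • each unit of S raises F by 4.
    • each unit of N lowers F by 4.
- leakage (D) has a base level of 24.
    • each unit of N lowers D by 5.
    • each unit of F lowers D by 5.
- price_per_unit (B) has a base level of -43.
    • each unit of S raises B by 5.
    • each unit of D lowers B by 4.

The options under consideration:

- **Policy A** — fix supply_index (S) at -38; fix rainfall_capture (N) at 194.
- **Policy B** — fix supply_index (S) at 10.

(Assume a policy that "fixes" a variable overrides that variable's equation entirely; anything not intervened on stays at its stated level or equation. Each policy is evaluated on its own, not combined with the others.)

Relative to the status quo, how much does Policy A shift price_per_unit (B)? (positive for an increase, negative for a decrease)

Baseline:
  S = 18
  N = 124
  F = -47 + 4·18 − 4·124 = -471
  D = 24 − 5·124 − 5·(-471) = 1759
  B = -43 + 5·18 − 4·1759 = -6989
Policy A (S := -38, N := 194):
  S = -38
  N = 194
  F = -47 + 4·(-38) − 4·194 = -975
  D = 24 − 5·194 − 5·(-975) = 3929
  B = -43 + 5·(-38) − 4·3929 = -15949
Change in B: -15949 − (-6989) = -8960

-8960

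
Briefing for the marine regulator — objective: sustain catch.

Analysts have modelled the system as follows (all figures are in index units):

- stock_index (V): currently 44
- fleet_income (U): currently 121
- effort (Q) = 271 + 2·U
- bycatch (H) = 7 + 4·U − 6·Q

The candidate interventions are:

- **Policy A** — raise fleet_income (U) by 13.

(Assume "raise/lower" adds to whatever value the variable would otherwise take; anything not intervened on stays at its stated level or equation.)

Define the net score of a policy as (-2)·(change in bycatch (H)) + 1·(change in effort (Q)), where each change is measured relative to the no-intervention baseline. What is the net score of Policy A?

Baseline:
  U = 121
  Q = 271 + 2·121 = 513
  H = 7 + 4·121 − 6·513 = -2587
Policy A (U + 13):
  U = 121 + 13 = 134
  Q = 271 + 2·134 = 539
  H = 7 + 4·134 − 6·539 = -2691
ΔH = -2691 − (-2587) = -104; ΔQ = 539 − 513 = 26
Score = (-2)·(-104) + 1·26 = 234

234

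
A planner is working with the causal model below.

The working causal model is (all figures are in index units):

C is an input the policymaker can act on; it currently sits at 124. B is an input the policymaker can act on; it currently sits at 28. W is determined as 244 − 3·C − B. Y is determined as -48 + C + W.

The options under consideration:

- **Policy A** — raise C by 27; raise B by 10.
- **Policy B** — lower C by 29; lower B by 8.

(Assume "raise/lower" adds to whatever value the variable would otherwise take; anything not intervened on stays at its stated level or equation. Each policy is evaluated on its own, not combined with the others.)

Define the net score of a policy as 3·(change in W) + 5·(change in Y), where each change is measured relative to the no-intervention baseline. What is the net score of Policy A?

Baseline:
  C = 124
  B = 28
  W = 244 − 3·124 − 28 = -156
  Y = -48 + 124 + (-156) = -80
Policy A (C + 27, B + 10):
  C = 124 + 27 = 151
  B = 28 + 10 = 38
  W = 244 − 3·151 − 38 = -247
  Y = -48 + 151 + (-247) = -144
ΔW = -247 − (-156) = -91; ΔY = -144 − (-80) = -64
Score = 3·(-91) + 5·(-64) = -593

-593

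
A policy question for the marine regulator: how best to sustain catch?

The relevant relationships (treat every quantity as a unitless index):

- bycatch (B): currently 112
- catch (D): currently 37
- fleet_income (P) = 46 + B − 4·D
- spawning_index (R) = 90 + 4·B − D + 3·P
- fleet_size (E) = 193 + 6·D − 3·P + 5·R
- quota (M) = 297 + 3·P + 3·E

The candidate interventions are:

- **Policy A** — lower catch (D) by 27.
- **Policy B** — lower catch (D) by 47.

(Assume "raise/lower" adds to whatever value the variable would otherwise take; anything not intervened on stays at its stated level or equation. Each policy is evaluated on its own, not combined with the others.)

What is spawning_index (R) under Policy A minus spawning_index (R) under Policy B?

-260

Policy A (D − 27):
  B = 112
  D = 37 − 27 = 10
  P = 46 + 112 − 4·10 = 118
  R = 90 + 4·112 − 10 + 3·118 = 882
Policy B (D − 47):
  B = 112
  D = 37 − 47 = -10
  P = 46 + 112 − 4·(-10) = 198
  R = 90 + 4·112 − (-10) + 3·198 = 1142
R: 882 − 1142 = -260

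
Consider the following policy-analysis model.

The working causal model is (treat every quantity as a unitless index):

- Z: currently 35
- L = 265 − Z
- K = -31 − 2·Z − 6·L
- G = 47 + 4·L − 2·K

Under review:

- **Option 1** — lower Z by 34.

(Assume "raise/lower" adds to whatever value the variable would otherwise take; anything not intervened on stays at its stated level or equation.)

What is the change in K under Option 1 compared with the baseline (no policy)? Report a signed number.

-136

Baseline:
  Z = 35
  L = 265 − 35 = 230
  K = -31 − 2·35 − 6·230 = -1481
Option 1 (Z − 34):
  Z = 35 − 34 = 1
  L = 265 − 1 = 264
  K = -31 − 2·1 − 6·264 = -1617
Change in K: -1617 − (-1481) = -136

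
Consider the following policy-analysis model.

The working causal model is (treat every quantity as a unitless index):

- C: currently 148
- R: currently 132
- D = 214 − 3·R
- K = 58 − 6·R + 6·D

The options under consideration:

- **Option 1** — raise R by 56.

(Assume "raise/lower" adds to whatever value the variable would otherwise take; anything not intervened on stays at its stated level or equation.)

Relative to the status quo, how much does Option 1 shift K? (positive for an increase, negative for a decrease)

Baseline:
  R = 132
  D = 214 − 3·132 = -182
  K = 58 − 6·132 + 6·(-182) = -1826
Option 1 (R + 56):
  R = 132 + 56 = 188
  D = 214 − 3·188 = -350
  K = 58 − 6·188 + 6·(-350) = -3170
Change in K: -3170 − (-1826) = -1344

-1344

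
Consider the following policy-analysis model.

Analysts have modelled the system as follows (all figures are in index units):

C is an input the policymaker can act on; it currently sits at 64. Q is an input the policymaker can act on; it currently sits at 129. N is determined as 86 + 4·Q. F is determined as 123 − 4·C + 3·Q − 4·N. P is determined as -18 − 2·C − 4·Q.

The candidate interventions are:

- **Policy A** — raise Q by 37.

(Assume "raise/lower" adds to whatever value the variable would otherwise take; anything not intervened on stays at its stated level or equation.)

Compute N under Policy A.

Policy A (Q + 37):
  Q = 129 + 37 = 166
  N = 86 + 4·166 = 750

750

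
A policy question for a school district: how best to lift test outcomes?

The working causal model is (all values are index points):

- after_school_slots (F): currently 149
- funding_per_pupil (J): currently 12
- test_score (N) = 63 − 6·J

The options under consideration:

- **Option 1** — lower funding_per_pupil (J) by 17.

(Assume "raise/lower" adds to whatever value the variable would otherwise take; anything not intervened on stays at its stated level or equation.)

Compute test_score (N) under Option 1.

Option 1 (J − 17):
  J = 12 − 17 = -5
  N = 63 − 6·(-5) = 93

93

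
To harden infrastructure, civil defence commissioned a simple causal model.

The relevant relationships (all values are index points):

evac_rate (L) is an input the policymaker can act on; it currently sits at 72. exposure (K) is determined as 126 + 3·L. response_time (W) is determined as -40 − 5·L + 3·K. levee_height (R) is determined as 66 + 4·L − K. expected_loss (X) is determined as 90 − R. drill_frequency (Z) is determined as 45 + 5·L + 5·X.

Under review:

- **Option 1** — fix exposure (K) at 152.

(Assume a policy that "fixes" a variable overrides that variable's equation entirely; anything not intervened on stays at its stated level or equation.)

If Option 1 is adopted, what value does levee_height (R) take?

Option 1 (K := 152):
  L = 72
  K = 152
  R = 66 + 4·72 − 152 = 202

202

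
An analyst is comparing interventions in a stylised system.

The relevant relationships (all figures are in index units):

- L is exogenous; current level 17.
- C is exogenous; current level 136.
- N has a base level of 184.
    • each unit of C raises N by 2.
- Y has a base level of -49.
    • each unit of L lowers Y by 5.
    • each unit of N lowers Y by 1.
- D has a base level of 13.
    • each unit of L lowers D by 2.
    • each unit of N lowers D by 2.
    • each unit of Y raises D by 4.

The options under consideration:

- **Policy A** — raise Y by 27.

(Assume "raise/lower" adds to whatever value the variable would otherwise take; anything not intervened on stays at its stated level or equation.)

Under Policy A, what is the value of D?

-3185

Policy A (Y + 27):
  L = 17
  C = 136
  N = 184 + 2·136 = 456
  Y = -49 − 5·17 − 456 (+27 from intervention) = -563
  D = 13 − 2·17 − 2·456 + 4·(-563) = -3185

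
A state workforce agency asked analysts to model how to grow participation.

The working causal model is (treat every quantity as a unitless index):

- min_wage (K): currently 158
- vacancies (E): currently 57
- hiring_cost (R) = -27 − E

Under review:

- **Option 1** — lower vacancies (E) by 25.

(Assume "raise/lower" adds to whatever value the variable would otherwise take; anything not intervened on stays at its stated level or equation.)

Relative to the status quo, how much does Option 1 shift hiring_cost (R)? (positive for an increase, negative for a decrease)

25

Baseline:
  E = 57
  R = -27 − 57 = -84
Option 1 (E − 25):
  E = 57 − 25 = 32
  R = -27 − 32 = -59
Change in R: -59 − (-84) = 25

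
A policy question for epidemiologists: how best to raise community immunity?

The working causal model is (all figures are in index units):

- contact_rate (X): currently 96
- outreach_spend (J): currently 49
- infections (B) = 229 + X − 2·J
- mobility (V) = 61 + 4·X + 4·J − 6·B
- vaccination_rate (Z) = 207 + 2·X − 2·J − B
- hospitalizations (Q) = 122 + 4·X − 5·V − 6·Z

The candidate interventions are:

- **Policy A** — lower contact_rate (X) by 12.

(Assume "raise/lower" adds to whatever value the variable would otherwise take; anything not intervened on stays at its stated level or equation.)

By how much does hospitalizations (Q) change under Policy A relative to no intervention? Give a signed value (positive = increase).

Baseline:
  X = 96
  J = 49
  B = 229 + 96 − 2·49 = 227
  V = 61 + 4·96 + 4·49 − 6·227 = -721
  Z = 207 + 2·96 − 2·49 − 227 = 74
  Q = 122 + 4·96 − 5·(-721) − 6·74 = 3667
Policy A (X − 12):
  X = 96 − 12 = 84
  J = 49
  B = 229 + 84 − 2·49 = 215
  V = 61 + 4·84 + 4·49 − 6·215 = -697
  Z = 207 + 2·84 − 2·49 − 215 = 62
  Q = 122 + 4·84 − 5·(-697) − 6·62 = 3571
Change in Q: 3571 − 3667 = -96

-96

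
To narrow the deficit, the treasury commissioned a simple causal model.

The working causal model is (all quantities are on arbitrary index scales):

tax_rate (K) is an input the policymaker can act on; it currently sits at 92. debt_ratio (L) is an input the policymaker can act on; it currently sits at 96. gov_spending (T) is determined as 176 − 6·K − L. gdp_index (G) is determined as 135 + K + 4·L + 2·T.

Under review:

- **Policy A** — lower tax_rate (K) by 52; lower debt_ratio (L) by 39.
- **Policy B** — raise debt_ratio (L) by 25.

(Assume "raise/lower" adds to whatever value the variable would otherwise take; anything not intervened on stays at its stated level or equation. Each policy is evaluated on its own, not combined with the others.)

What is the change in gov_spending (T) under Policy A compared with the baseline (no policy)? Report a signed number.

351

Baseline:
  K = 92
  L = 96
  T = 176 − 6·92 − 96 = -472
Policy A (K − 52, L − 39):
  K = 92 − 52 = 40
  L = 96 − 39 = 57
  T = 176 − 6·40 − 57 = -121
Change in T: -121 − (-472) = 351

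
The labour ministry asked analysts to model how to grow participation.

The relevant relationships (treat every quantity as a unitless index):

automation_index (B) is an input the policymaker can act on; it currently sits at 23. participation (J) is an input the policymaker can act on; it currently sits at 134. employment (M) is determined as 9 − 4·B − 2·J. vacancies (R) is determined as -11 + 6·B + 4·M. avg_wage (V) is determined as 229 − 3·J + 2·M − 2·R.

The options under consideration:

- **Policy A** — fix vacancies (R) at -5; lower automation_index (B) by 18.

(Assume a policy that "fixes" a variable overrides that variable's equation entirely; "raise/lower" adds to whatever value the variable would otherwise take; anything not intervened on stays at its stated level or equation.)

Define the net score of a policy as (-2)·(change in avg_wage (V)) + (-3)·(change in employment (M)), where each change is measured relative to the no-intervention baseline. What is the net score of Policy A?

4584

Baseline:
  B = 23
  J = 134
  M = 9 − 4·23 − 2·134 = -351
  R = -11 + 6·23 + 4·(-351) = -1277
  V = 229 − 3·134 + 2·(-351) − 2·(-1277) = 1679
Policy A (R := -5, B − 18):
  B = 23 − 18 = 5
  J = 134
  M = 9 − 4·5 − 2·134 = -279
  R = -5
  V = 229 − 3·134 + 2·(-279) − 2·(-5) = -721
ΔV = -721 − 1679 = -2400; ΔM = -279 − (-351) = 72
Score = (-2)·(-2400) + (-3)·72 = 4584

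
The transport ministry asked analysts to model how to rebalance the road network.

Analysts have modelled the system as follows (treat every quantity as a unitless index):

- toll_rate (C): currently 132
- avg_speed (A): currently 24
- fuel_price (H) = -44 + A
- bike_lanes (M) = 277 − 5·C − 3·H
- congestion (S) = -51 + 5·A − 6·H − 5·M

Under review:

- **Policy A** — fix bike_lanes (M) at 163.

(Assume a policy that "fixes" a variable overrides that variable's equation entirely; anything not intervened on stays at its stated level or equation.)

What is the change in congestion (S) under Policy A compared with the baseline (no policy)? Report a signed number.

-2430

Baseline:
  C = 132
  A = 24
  H = -44 + 24 = -20
  M = 277 − 5·132 − 3·(-20) = -323
  S = -51 + 5·24 − 6·(-20) − 5·(-323) = 1804
Policy A (M := 163):
  C = 132
  A = 24
  H = -44 + 24 = -20
  M = 163
  S = -51 + 5·24 − 6·(-20) − 5·163 = -626
Change in S: -626 − 1804 = -2430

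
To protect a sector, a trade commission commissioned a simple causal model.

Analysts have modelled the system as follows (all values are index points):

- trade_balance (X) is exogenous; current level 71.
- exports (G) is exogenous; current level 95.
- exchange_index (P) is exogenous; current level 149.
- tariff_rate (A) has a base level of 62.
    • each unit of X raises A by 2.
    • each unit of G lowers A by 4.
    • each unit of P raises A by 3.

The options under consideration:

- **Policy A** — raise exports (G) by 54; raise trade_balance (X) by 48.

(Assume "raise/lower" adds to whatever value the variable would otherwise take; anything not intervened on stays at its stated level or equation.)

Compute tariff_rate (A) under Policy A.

151

Policy A (G + 54, X + 48):
  X = 71 + 48 = 119
  G = 95 + 54 = 149
  P = 149
  A = 62 + 2·119 − 4·149 + 3·149 = 151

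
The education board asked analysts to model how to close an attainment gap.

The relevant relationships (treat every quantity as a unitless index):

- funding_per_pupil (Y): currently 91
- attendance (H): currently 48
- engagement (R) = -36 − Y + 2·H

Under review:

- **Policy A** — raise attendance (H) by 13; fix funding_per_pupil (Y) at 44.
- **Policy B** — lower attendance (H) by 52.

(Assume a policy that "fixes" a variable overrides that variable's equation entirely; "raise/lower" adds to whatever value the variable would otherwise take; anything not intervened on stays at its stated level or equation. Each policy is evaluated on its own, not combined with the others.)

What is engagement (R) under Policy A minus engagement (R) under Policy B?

Policy A (H + 13, Y := 44):
  Y = 44
  H = 48 + 13 = 61
  R = -36 − 44 + 2·61 = 42
Policy B (H − 52):
  Y = 91
  H = 48 − 52 = -4
  R = -36 − 91 + 2·(-4) = -135
R: 42 − (-135) = 177

177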